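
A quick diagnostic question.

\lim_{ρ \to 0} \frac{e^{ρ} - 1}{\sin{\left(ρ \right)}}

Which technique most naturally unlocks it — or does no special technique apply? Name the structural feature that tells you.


Best approach: l'Hôpital's rule (0/0) — plug in 0: top and bottom both hit zero, so differentiate each and retry. Known elementary limits would finish this too — the rule just bypasses the case analysis.


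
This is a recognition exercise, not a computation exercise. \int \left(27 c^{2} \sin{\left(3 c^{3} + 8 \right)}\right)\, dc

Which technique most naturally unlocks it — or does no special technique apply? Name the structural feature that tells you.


Diagnosis: u-substitution — the only nontrivial dependence routes through 3 c^{3} + 8, whose derivative supplies the leftover factor up to a constant multiple — u = 3 c^{3} + 8 flattens it.


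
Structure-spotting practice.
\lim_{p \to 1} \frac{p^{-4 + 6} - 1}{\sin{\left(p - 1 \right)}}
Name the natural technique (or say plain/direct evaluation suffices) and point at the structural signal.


Best approach: l'Hôpital's rule (0/0) — the 0/0 form at 1 is the signature situation for l'Hôpital's rule. One could equally expand both pieces locally and compare leading terms; the rule does that in one stroke.


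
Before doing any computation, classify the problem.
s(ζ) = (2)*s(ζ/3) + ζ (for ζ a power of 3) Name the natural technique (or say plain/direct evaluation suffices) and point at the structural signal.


Verdict: the master substitution — divide-the-index recursion (ζ/3 inside the call) straightens out once the index is rewritten as 3^m.


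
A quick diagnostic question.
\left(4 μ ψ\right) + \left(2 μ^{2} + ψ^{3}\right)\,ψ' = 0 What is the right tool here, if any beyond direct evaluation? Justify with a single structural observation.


Technique: the exact-equation method — equality of cross partials is the green light — assemble the potential function term by term.


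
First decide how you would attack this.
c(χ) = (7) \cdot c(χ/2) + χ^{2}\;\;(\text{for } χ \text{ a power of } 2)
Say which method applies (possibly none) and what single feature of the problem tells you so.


Diagnosis: the master substitution — the argument shrinks by the factor 2, so measure the index on a logarithmic scale and the recursion becomes a shift.


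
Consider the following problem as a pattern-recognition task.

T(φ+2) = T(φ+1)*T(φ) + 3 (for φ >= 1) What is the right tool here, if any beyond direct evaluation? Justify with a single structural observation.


Diagnosis: no special technique — the unknown enters the rule nonlinearly, not as a weighted sum — no linear method is even well-posed.


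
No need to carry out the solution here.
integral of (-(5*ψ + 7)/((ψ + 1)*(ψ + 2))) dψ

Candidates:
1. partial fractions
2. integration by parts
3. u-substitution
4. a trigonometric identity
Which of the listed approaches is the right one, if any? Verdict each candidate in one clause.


Method: partial fractions — a proper rational integrand whose denominator splits into simpler factors — decompose into partial fractions first.
- partial fractions — yes, a natural case for it.
- integration by parts: the integrand does not split as a nonconstant polynomial times an exp, sine, cosine of a linear argument, or logarithm — no polynomial-kernel parts product to differentiate one side of.
- u-substitution — no subexpression of the integrand pairs with its own derivative as a factor — individual terms may offer their own substitutions, but any change of variable covering the whole integral would have to be constructed from outside the expression.
- a trigonometric identity — with no trigonometric functions present, identity rewriting has no target.


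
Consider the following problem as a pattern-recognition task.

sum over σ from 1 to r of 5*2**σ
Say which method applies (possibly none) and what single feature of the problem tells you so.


Best approach: the geometric series formula — each term is 2 times the previous one, so the geometric-series formula applies directly.


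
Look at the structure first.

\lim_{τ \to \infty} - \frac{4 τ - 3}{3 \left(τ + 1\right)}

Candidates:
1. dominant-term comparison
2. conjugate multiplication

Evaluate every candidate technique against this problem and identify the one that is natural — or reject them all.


Diagnosis: dominant-term comparison — as τ grows, only the highest-degree terms matter — compare leading terms and read the limit off.
- dominant-term comparison — yes — fits the structure here.
- conjugate multiplication: there is no infinity-minus-infinity radical difference to rationalize.


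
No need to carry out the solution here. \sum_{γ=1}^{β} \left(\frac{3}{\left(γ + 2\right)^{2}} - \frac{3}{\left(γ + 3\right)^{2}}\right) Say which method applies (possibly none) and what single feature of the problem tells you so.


Verdict: telescoping — the summand is \frac{3}{\left(γ + 2\right)^{2}} minus the same expression shifted by one, so consecutive terms cancel in pairs.


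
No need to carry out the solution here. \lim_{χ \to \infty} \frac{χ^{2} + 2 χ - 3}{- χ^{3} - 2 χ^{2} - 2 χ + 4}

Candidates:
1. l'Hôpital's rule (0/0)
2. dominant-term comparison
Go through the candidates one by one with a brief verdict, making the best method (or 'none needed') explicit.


Diagnosis: dominant-term comparison — growth-rate triage: the leading powers of χ decide the limit, everything else is noise.
- l'Hôpital's rule (0/0) — viewed as a single quotient this runs to ∞/∞, not the 0/0 clash this candidate addresses; an at-infinity variant of the rule would resolve it, but comparing leading growth reads the answer without differentiating.
- dominant-term comparison: yes — fits the structure here.


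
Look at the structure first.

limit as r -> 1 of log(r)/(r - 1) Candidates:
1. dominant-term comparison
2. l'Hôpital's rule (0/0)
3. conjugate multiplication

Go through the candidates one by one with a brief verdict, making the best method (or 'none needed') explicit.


Technique: l'Hôpital's rule (0/0) — both numerator and denominator vanish at 1: the genuine 0/0 indeterminate that l'Hôpital exists for. The standard small-argument limits would also carry it; the rule is the systematic route.
- dominant-term comparison — no dominant-degree comparison decides it.
- l'Hôpital's rule (0/0) — applies; the problem has the shape this method handles.
- conjugate multiplication — rationalization has no target — no divergent radical difference appears.


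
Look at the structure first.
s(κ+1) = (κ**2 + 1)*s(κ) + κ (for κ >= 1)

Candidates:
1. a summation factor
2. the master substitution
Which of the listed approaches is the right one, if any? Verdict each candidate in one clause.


Technique: a summation factor — first-order, linear, moving coefficient κ**2 + 1: the discrete analogue of an integrating factor handles it.
- a summation factor — yes — fits the structure here.
- the master substitution — with no divided-index recursive call, reindexing by powers of a base buys nothing.


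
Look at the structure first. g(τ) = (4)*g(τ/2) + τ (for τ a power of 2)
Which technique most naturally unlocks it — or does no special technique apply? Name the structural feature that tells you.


Diagnosis: the master substitution — divide-the-index recursion (τ/2 inside the call) straightens out once the index is rewritten as 2^m.


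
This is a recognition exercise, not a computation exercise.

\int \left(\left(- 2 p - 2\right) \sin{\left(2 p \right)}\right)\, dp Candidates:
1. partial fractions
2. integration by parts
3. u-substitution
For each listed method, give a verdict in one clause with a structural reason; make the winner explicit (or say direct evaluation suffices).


Verdict: integration by parts — a polynomial - 2 p - 2 against the kernel \sin{\left(2 p \right)} is the signature bounded-ladder case for integration by parts.
- partial fractions: there is no rational-function structure to decompose.
- integration by parts — applies; the problem has the shape this method handles.
- u-substitution — no subexpression of the integrand serves as a whole-integral substitution inner — individual terms may offer their own, but none carries its derivative as a factor of the full integrand; a working change of variable would have to be constructed from outside the expression.


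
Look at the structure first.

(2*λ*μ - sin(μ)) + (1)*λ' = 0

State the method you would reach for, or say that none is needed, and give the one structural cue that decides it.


Method: a linear integrating factor — the unknown enters only to the first power against a nonzero forcing term — the integrating-factor template applies directly.


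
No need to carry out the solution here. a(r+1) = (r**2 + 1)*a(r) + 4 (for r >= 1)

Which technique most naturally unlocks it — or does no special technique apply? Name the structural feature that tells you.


Best approach: a summation factor — first-order, linear, moving coefficient r**2 + 1: the discrete analogue of an integrating factor handles it.


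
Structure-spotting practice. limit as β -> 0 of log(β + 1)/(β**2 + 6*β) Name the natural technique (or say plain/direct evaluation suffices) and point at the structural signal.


Technique: l'Hôpital's rule (0/0) — both numerator and denominator vanish at 0: the genuine 0/0 indeterminate that l'Hôpital exists for. A first-order expansion at the point is an equally standard path; the rule packages it.


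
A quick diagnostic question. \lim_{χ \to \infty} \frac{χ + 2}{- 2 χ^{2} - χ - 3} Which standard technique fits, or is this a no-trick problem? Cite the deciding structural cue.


Verdict: dominant-term comparison — at large χ only the top-degree terms survive; compare the leading terms and the limit falls out. l'Hôpital's at-infinity variant applies to the expression viewed as a single quotient; the leading-term comparison is the direct route.


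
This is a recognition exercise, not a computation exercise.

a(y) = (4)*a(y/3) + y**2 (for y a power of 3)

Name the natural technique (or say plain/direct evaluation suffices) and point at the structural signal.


Diagnosis: the master substitution — the argument y/3 divides the index by 3; the standard y = 3^m substitution converts it to a constant-shift recurrence.


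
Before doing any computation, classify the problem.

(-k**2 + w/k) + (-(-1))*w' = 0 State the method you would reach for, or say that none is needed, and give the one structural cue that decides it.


Technique: a linear integrating factor — the unknown enters only to the first power against a nonzero forcing term — the integrating-factor template applies directly.


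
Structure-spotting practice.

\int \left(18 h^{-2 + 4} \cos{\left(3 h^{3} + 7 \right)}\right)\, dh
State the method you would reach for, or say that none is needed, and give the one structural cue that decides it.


Technique: u-substitution — collected, the integrand has one factor that is, up to a constant, the derivative of an inner expression the rest depends on — substitute for that inner expression.


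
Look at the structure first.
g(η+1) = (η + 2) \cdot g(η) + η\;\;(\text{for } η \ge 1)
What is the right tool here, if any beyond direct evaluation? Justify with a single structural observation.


Technique: a summation factor — one-term recursion with variable weight η + 2 is solved by product normalization, not by root-finding.


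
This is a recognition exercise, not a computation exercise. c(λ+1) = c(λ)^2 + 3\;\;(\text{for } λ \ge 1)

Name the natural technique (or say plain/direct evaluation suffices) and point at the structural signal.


Technique: no special technique — once the recursion is nonlinear, characteristic roots, master substitutions, and summation factors are all off the table.


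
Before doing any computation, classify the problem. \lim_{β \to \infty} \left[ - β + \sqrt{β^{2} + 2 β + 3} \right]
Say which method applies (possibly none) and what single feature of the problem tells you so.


Technique: conjugate multiplication — the ∞ − ∞ radical form is the exact trigger for the conjugate maneuver.


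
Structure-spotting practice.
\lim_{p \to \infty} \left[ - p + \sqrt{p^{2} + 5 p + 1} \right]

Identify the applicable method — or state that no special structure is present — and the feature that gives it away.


Best approach: conjugate multiplication — divergence minus divergence hides a finite answer — expose it by pairing \sqrt{p^{2} + 5 p + 1} - p with its conjugate.


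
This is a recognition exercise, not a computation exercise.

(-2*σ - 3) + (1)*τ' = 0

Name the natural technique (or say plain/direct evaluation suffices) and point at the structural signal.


Method: no special technique — solved for the derivative, τ never appears on the right — this is a direct integration in σ, not a differential-equations problem at heart.


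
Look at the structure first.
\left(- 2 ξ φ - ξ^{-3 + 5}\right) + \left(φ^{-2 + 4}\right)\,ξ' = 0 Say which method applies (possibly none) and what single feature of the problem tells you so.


Verdict: the homogeneous substitution — the slope's numerator and denominator share total degree; set v = ξ/φ and the equation drops to separable form. A Bernoulli substitution is a fair alternative on this equation directly; the homogeneous reading takes it as given.


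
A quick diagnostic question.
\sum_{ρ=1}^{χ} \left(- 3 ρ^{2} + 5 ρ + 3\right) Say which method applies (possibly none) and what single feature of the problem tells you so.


Method: no special technique — this is bookkeeping, not technique: standard formulas for sums of constant-multiple powers of ρ apply termwise.


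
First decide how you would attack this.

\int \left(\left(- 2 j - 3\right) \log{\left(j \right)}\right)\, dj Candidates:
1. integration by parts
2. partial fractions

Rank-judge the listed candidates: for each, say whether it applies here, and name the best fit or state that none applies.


Method: integration by parts — the logarithm \log{\left(j \right)} wants to be differentiated, not integrated; parts makes that legal.
- integration by parts — applicable, and directly so.
- partial fractions: the expression is not a ratio of polynomials that decomposes further.


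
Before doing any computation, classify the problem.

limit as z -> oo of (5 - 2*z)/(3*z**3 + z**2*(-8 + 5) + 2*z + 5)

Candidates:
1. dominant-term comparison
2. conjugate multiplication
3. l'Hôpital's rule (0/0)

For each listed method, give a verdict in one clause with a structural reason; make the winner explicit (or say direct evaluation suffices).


Diagnosis: dominant-term comparison — at large z only the top-degree terms survive; compare the leading terms and the limit falls out.
- dominant-term comparison: applies; the problem has the shape this method handles.
- conjugate multiplication: no difference of divergent radicals appears, so rationalizing has nothing to cancel.
- l'Hôpital's rule (0/0): no 0/0 form appears: written as one quotient, top and bottom both grow without bound, and the ratio is decided by their leading terms.


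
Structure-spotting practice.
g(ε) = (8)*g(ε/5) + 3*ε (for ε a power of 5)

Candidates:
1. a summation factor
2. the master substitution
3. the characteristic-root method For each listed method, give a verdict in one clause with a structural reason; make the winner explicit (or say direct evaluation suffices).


Verdict: the master substitution — a divide-and-conquer shape: argument ε/5, so change variables with ε = 5^m and solve the linear version.
- a summation factor — the recursion divides its index rather than shifting it — there is no previous-term chain for a summation factor to telescope.
- the master substitution: applicable, and directly so.
- the characteristic-root method: a divided-index call is not the fixed-shift linear shape that characteristic roots solve.


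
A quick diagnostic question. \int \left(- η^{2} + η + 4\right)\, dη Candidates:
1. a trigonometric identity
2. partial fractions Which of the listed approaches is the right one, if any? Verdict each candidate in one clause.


Diagnosis: no special technique — the integrand is a sum of constant multiples of powers of η — integrate term by term.
- a trigonometric identity: with no trigonometric functions present, identity rewriting has no target.
- partial fractions — there is no rational-function structure to decompose.


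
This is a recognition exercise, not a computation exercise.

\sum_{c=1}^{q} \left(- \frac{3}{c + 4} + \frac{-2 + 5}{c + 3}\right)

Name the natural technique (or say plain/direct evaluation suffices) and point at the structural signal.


Technique: telescoping — consecutive terms evaluate one function at adjacent indices (\frac{-2 + 5}{c + 3} is its current value): one term's tail is the next term's head, so the chain collapses.


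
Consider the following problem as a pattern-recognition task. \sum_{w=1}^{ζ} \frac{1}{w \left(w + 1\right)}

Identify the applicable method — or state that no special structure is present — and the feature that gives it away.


Method: telescoping — \frac{1}{w \left(w + 1\right)} is a collapsed telescope: expand it into simple fractions to see the cancellation.


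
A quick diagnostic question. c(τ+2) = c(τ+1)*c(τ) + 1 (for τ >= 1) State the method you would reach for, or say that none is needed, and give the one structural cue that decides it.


Verdict: no special technique — the unknown enters the rule nonlinearly, not as a weighted sum — no linear method is even well-posed.


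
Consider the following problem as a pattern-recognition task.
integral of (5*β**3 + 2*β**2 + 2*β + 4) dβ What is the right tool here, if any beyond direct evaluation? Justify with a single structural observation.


Technique: no special technique — the integrand is a sum of constant multiples of powers of β — integrate term by term.


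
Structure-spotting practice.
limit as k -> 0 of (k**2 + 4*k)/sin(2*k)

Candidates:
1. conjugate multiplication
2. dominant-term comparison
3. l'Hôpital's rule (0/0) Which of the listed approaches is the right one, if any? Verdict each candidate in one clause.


Method: l'Hôpital's rule (0/0) — plug in 0: top and bottom both hit zero, so differentiate each and retry. A local series expansion at the point resolves it as well; the rule is the packaged version of that step.
- conjugate multiplication: there is no infinity-minus-infinity radical difference to rationalize.
- dominant-term comparison: no dominant power emerges to decide the limit by degree comparison.
- l'Hôpital's rule (0/0): yes — fits the structure here.


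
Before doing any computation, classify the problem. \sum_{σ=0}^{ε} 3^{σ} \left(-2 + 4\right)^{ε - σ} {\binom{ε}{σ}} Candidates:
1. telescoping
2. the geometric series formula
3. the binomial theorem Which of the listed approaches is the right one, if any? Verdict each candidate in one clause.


Technique: the binomial theorem — the summand is term σ of a binomial expansion in 3 and (-2 + 4); the whole sum is a single power.
- telescoping: neither a shifted-difference shape nor integer-spaced poles are present.
- the geometric series formula: the term-to-term ratio drifts with the index — the one thing the geometric formula cannot absorb.
- the binomial theorem: yes — fits the structure here.


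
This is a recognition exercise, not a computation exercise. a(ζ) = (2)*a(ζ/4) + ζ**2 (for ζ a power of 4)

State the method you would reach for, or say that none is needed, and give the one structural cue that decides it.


Best approach: the master substitution — the argument shrinks by the factor 4, so measure the index on a logarithmic scale and the recursion becomes a shift.


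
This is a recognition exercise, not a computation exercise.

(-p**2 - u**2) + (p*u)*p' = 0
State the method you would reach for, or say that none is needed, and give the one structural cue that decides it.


Technique: the homogeneous substitution — the slope's numerator and denominator share total degree; set v = p/u and the equation drops to separable form. A Bernoulli rewrite works here as the equation stands — the homogeneous substitution is the more immediate reading.


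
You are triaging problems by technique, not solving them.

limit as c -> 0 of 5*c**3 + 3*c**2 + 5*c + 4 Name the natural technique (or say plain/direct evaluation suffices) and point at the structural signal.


Verdict: no special technique — the function is continuous at 0; evaluation is itself the limit, no machinery required.


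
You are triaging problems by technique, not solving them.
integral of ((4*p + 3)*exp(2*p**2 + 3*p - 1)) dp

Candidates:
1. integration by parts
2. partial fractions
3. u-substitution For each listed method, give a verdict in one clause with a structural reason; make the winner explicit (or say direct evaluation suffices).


Verdict: u-substitution — viewed as a product, the integrand is a composition evaluated at 2*p**2 + 3*p - 1 times (a constant multiple of) that inner expression's derivative, so u = 2*p**2 + 3*p - 1 makes it elementary.
- integration by parts — the non-polynomial partner is not one of the parts kernels — exp, sine, or cosine with a degree-1 argument, or a logarithm.
- partial fractions — the expression is not a ratio of polynomials that decomposes further.
- u-substitution — a fit — the right tool for this form.


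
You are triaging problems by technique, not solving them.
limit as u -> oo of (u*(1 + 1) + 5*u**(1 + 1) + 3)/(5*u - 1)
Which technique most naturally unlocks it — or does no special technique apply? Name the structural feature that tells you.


Method: dominant-term comparison — divide through by the highest power of u; every lower-order term dies and the dominant terms decide the limit. l'Hôpital's at-infinity variant applies to the expression viewed as a single quotient; the leading-term comparison is the direct route.


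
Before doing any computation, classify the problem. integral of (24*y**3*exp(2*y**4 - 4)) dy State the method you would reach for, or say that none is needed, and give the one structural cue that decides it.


Verdict: u-substitution — everything non-trivial happens through the inner expression 2*y**4 - 4, and its derivative accounts for the remaining factor up to a constant, so set u = 2*y**4 - 4.


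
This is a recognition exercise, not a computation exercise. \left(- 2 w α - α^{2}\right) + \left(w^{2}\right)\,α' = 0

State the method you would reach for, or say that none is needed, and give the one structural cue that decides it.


Method: the homogeneous substitution — the slope's numerator and denominator share total degree; set v = α/w and the equation drops to separable form. This doubles as a Bernoulli equation in the unknown as written; the homogeneous route needs no setup at all.


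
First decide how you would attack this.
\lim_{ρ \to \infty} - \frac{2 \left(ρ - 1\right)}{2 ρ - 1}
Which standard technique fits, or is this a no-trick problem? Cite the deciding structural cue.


Best approach: dominant-term comparison — at large ρ only the top-degree terms survive; compare the leading terms and the limit falls out. l'Hôpital's at-infinity variant applies to the expression viewed as a single quotient; the leading-term comparison is the direct route.


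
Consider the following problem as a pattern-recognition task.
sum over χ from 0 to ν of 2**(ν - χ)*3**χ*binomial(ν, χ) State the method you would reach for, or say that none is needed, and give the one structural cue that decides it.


Diagnosis: the binomial theorem — the binomial coefficients weight matched powers of 3 and 2, which is exactly the expansion of a binomial power.


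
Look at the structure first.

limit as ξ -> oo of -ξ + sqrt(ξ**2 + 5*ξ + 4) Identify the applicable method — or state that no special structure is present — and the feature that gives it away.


Verdict: conjugate multiplication — neither sqrt(ξ**2 + 5*ξ + 4) nor ξ converges alone, so rewrite their difference as a conjugate-rationalized quotient first.


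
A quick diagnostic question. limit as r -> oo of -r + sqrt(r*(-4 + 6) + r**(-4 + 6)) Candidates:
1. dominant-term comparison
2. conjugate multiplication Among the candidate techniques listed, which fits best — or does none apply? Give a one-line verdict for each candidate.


Verdict: conjugate multiplication — an infinity-minus-infinity difference with a surviving radical — multiply by the conjugate to cancel the divergence.
- dominant-term comparison — no ranking of term growth rates resolves the limit here.
- conjugate multiplication — yes, a natural case for it.


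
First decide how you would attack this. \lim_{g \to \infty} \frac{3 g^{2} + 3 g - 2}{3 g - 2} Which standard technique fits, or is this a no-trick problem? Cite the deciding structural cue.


Diagnosis: dominant-term comparison — at large g only the top-degree terms survive; compare the leading terms and the limit falls out. As a single quotient, the ∞/∞ shape would yield to repeated differentiation as well — the growth comparison gets there in one look.


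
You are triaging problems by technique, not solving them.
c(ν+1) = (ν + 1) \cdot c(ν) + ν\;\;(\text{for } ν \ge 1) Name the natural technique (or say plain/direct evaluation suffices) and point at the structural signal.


Method: a summation factor — one step of memory with a weight ν + 1 that changes as the index grows — the summation-factor construction is built for this.


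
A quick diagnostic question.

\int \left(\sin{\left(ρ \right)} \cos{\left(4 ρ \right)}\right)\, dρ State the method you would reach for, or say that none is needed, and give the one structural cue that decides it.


Diagnosis: a trigonometric identity — \sin{\left(ρ \right)} \cos{\left(4 ρ \right)} mixes two frequencies; the product-to-sum identity splits it into single-frequency sinusoids.


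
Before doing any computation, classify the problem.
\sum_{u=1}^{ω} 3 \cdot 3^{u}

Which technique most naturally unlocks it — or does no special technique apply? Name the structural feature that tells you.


Method: the geometric series formula — the ratio of consecutive terms is the constant 3, independent of the index — a geometric sum.


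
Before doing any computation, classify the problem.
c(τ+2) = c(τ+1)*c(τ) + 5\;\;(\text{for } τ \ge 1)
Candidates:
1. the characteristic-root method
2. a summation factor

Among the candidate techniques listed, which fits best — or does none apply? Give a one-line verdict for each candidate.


Best approach: no special technique — the recurrence is nonlinear in the sequence values; study it directly, no linear machinery applies.
- the characteristic-root method — the recursion is nonlinear in the sequence values, so no linear-modes ansatz applies.
- a summation factor — the recursion is nonlinear — outside the first-order linear family a summation factor addresses.


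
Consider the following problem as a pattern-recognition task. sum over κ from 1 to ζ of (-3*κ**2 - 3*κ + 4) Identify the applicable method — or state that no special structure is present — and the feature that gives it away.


Technique: no special technique — nothing telescopes and nothing is geometric; polynomial terms in κ sum term by term.


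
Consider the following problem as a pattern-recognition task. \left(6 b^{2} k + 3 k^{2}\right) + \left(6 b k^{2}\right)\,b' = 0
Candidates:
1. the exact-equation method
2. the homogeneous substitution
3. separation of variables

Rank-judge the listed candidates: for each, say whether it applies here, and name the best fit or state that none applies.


Verdict: the exact-equation method — the compatibility test passes: the b-derivative of 6 b^{2} k + 3 k^{2} matches the k-derivative of 6 b k^{2}, so integrate a potential.
- the exact-equation method — applies; the problem has the shape this method handles.
- the homogeneous substitution: the slope changes under joint rescaling, failing the degree-zero test.
- separation of variables — no division isolates the independent variable from the unknown.


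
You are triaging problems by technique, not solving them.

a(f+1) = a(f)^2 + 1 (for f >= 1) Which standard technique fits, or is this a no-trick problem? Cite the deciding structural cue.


Verdict: no special technique — the new term depends nonlinearly on the old ones, which disqualifies every superposition-based technique.


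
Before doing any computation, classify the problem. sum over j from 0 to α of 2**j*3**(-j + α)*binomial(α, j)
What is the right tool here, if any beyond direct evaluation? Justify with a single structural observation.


Method: the binomial theorem — binomial(α, j) weighting matched powers of 2 and 3 is the expanded form of (2 + 3)^α — fold it back up.


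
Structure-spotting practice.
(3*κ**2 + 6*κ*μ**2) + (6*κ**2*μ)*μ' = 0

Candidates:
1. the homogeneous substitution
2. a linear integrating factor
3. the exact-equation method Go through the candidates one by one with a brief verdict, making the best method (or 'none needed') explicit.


Technique: the exact-equation method — the compatibility test passes: the μ-derivative of 3*κ**2 + 6*κ*μ**2 matches the κ-derivative of 6*κ**2*μ, so integrate a potential.
- the homogeneous substitution — solved for the derivative, the right side changes under joint scaling of the two variables.
- a linear integrating factor — a nonlinear term in the unknown puts this outside the integrating-factor template.
- the exact-equation method — yes — fits the structure here.


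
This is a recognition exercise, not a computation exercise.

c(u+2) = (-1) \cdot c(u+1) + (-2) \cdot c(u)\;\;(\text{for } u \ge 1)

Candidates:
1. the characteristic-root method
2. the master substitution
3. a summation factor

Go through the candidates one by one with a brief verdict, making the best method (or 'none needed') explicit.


Verdict: the characteristic-root method — the recurrence treats every index alike (constant coefficients, no forcing) — precisely the regime where r^u trials close it.
- the characteristic-root method: applicable, and directly so.
- the master substitution — the recursive argument is a shift of the index, not a fixed fraction of it.
- a summation factor: the recurrence reaches back more than one step, outside the first-order family a summation factor normalizes.


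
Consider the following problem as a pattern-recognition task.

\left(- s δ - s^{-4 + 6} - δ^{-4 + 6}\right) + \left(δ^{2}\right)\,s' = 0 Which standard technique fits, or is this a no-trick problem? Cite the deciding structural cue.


Technique: the homogeneous substitution — the slope's numerator and denominator share total degree; set v = s/δ and the equation drops to separable form.


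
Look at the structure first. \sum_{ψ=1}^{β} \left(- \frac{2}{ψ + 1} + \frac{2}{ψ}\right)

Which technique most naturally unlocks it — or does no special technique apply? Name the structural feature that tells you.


Best approach: telescoping — consecutive terms evaluate one function at adjacent indices (\frac{2}{ψ} is its current value): one term's tail is the next term's head, so the chain collapses.


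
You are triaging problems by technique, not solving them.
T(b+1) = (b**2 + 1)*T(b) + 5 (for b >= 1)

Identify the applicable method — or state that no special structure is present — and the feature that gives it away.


Diagnosis: a summation factor — rescale the sequence by the product of the weights b**2 + 1 so far — the recurrence collapses to a plain running sum.


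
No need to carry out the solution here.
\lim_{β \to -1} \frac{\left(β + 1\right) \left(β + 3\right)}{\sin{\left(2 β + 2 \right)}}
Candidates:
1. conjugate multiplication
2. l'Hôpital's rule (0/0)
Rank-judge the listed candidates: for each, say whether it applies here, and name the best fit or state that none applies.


Best approach: l'Hôpital's rule (0/0) — the 0/0 form at -1 is the signature situation for l'Hôpital's rule. A first-order expansion at the point is an equally standard path; the rule packages it.
- conjugate multiplication — no divergent radical difference is present for a conjugate pair to cancel.
- l'Hôpital's rule (0/0) — a fit — the right tool for this form.


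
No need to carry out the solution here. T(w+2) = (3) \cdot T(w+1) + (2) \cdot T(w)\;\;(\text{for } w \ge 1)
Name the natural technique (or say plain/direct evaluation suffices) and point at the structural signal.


Best approach: the characteristic-root method — every coefficient is a fixed number and the forcing is zero — substitute r^w and read off the root equation.


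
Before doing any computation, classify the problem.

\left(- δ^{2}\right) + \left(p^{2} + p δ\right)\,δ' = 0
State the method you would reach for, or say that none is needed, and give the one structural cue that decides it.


Best approach: the homogeneous substitution — solved for the derivative, the right side is unchanged under scaling p and δ together — it depends only on the ratio δ/p, so substitute a single ratio variable. A Bernoulli substitution after rearrangement (possibly exchanging dependent and independent variable) is a fair alternative; the homogeneous route works on the equation as it stands.


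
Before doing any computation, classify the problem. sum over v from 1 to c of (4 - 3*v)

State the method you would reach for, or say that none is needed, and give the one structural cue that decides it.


Diagnosis: no special technique — Faulhaber territory: sum each constant-multiple power of v with its closed-form formula, no trick required.


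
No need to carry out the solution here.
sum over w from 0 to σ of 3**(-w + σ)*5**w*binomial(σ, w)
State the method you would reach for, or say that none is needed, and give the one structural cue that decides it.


Verdict: the binomial theorem — binomial(σ, w) weighting matched powers of 5 and 3 is the expanded form of (5 + 3)^σ — fold it back up.


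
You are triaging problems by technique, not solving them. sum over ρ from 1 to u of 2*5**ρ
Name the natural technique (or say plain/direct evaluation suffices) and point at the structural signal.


Method: the geometric series formula — each term is 5 times the previous one, so the geometric-series formula applies directly.


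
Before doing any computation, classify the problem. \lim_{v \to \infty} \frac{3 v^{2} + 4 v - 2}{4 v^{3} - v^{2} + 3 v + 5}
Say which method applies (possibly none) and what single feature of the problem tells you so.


Diagnosis: dominant-term comparison — growth-rate triage: the leading powers of v decide the limit, everything else is noise. Viewed as a single quotient this is an ∞/∞ form — an at-infinity application of l'Hôpital's rule would also resolve it; comparing leading growth reads the answer without differentiating.


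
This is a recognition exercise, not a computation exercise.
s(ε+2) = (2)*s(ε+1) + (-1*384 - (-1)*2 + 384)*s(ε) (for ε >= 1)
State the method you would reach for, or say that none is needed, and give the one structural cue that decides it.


Diagnosis: the characteristic-root method — shift-invariance with fixed coefficients calls for exponential trials; the characteristic polynomial finds every r^ε.


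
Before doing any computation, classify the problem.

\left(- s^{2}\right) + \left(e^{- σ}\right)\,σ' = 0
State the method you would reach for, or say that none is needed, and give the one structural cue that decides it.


Verdict: separation of variables — solved for the derivative, the right side splits multiplicatively into a function of each variable alone — divide and integrate each side. The equation is exact as it stands too — a potential function exists — though separation reads the split structure directly.


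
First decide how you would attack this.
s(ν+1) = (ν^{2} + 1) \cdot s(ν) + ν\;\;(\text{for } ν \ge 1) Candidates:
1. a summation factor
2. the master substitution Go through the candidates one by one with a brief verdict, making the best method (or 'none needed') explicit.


Verdict: a summation factor — one-term recursion with variable weight ν^{2} + 1 is solved by product normalization, not by root-finding.
- a summation factor — applies; the problem has the shape this method handles.
- the master substitution: the recursion steps by a constant offset, so exponential reindexing is pointless.


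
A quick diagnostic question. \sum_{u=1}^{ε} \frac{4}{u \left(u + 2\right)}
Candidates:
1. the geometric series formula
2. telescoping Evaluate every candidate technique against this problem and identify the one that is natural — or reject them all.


Technique: telescoping — \frac{4}{u \left(u + 2\right)} hides a difference of shifted reciprocals — decompose it and the middle of the sum vanishes.
- the geometric series formula — there is no constant term-to-term ratio.
- telescoping: a fit — the right tool for this form.


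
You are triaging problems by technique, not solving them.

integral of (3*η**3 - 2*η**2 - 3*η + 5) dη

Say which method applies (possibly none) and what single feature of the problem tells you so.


Best approach: no special technique — a term-by-term power-rule job in η; no substitution or rearrangement earns its keep here.


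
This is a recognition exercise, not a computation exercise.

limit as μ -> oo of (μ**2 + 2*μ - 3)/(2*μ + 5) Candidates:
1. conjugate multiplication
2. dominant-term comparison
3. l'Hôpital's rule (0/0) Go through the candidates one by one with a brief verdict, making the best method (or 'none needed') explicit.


Method: dominant-term comparison — divide through by the highest power of μ; every lower-order term dies and the dominant terms decide the limit.
- conjugate multiplication: no difference of divergent radicals appears, so rationalizing has nothing to cancel.
- dominant-term comparison — yes, a natural case for it.
- l'Hôpital's rule (0/0) — viewed as a single quotient this runs to ∞/∞, not the 0/0 clash this candidate addresses; an at-infinity variant of the rule would resolve it, but comparing leading growth reads the answer without differentiating.


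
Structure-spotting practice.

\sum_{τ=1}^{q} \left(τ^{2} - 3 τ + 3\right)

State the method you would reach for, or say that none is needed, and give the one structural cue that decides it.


Method: no special technique — the summand is a plain polynomial in τ (expanding first if it arrives factored); standard power-sum formulas evaluate it term by term.


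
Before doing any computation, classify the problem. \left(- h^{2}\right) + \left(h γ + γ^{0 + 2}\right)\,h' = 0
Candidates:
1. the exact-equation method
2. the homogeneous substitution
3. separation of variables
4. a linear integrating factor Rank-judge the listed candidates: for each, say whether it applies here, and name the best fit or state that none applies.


Method: the homogeneous substitution — the slope's numerator and denominator share total degree; set v = h/γ and the equation drops to separable form. This can also be massaged into Bernoulli form (the roles of the variables may need exchanging); the homogeneous substitution avoids that setup.
- the exact-equation method: exactness fails on the nose — the mixed partials do not match.
- the homogeneous substitution: applicable, and directly so.
- separation of variables: the two dependences are entangled, not a clean product of one-variable pieces.
- a linear integrating factor: the unknown enters nonlinearly (through a power, a denominator, or a transcendental function), which the linear integrating-factor recipe cannot absorb as-is — any repair would come from a preliminary substitution, not the factor.
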